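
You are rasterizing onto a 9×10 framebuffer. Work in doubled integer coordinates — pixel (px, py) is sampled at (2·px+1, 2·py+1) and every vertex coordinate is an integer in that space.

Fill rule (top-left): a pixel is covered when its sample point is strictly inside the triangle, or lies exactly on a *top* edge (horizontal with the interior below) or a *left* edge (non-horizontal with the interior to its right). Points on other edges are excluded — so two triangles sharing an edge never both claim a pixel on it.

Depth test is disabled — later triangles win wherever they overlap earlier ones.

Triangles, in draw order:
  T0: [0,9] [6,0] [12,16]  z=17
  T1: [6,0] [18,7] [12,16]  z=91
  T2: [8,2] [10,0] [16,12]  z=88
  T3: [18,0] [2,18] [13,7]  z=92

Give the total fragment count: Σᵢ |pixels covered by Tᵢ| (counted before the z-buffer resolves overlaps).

T0:
  2·area = 150
  edge (0, 9)→(6, 0): d=(6,-9) top-left  bias=+0
  edge (6, 0)→(12, 16): d=(6,16) right/bottom  bias=-1
  edge (12, 16)→(0, 9): d=(-12,-7) top-left  bias=+0
    (2,1)@(5, 3): e=[9,34,107] → X
    (3,1)@(7, 3): e=[27,2,121] → X
    (4,1)@(9, 3): e=[45,-30,135] → .
    (1,2)@(3, 5): e=[3,78,69] → X
    (4,2)@(9, 5): e=[57,-18,111] → .
    (1,3)@(3, 7): e=[15,90,45] → X
    (4,3)@(9, 7): e=[69,-6,87] → .
    (0,4)@(1, 9): e=[9,134,7] → X
    (4,4)@(9, 9): e=[81,6,63] → X
    (5,4)@(11, 9): e=[99,-26,77] → .
    (0,5)@(1, 11): e=[21,146,-17] → .
    (1,5)@(3, 11): e=[39,114,-3] → .
  covered (19 px):
    . . . . . . . . .
    . . X X . . . . .
    . X X X . . . . .
    . X X X . . . . .
    X X X X X . . . .
    . . X X X . . . .
    . . . X X . . . .
    . . . . . X . . .
    . . . . . . . . .
    . . . . . . . . .
T1:
  2·area = 150
  edge (6, 0)→(18, 7): d=(12,7) right/bottom  bias=-1
  edge (18, 7)→(12, 16): d=(-6,9) right/bottom  bias=-1
  edge (12, 16)→(6, 0): d=(-6,-16) top-left  bias=+0
    (3,0)@(7, 1): e=[5,135,10] → X
    (4,0)@(9, 1): e=[-9,117,42] → .
    (3,1)@(7, 3): e=[29,123,-2] → .
    (4,1)@(9, 3): e=[15,105,30] → X
    (5,1)@(11, 3): e=[1,87,62] → X
    (6,1)@(13, 3): e=[-13,69,94] → .
    (4,2)@(9, 5): e=[39,93,18] → X
    (6,2)@(13, 5): e=[11,57,82] → X
    (7,2)@(15, 5): e=[-3,39,114] → .
    (4,3)@(9, 7): e=[63,81,6] → X
    (7,3)@(15, 7): e=[21,27,102] → X
    (8,3)@(17, 7): e=[7,9,134] → X
  covered (19 px):
    . . . X . . . . .
    . . . . X X . . .
    . . . . X X X . .
    . . . . X X X X X
    . . . . . X X X .
    . . . . . X X X .
    . . . . . X X . .
    . . . . . . . . .
    . . . . . . . . .
    . . . . . . . . .
T2:
  2·area = 36
  edge (8, 2)→(10, 0): d=(2,-2) top-left  bias=+0
  edge (10, 0)→(16, 12): d=(6,12) right/bottom  bias=-1
  edge (16, 12)→(8, 2): d=(-8,-10) top-left  bias=+0
    (4,0)@(9, 1): e=[0,18,18] → X  [on edge]
    (5,0)@(11, 1): e=[4,-6,38] → .
    (3,1)@(7, 3): e=[0,54,-18] → .  [on edge]
    (4,1)@(9, 3): e=[4,30,2] → X
    (5,1)@(11, 3): e=[8,6,22] → X
    (6,1)@(13, 3): e=[12,-18,42] → .
    (2,2)@(5, 5): e=[0,90,-54] → .  [on edge]
    (4,2)@(9, 5): e=[8,42,-14] → .
    (5,2)@(11, 5): e=[12,18,6] → X
    (6,2)@(13, 5): e=[16,-6,26] → .
    (1,3)@(3, 7): e=[0,126,-90] → .  [on edge]
    (5,3)@(11, 7): e=[16,30,-10] → .
    (0,4)@(1, 9): e=[0,162,-126] → .  [on edge]
  covered (5 px):
    . . . . X . . . .
    . . . . X X . . .
    . . . . . X . . .
    . . . . . . X . .
    . . . . . . . . .
    . . . . . . . . .
    . . . . . . . . .
    . . . . . . . . .
    . . . . . . . . .
    . . . . . . . . .
T3:
  2·area = 22  (B↔C swapped to make it positive)
  edge (18, 0)→(13, 7): d=(-5,7) right/bottom  bias=-1
  edge (13, 7)→(2, 18): d=(-11,11) right/bottom  bias=-1
  edge (2, 18)→(18, 0): d=(16,-18) top-left  bias=+0
    (8,1)@(17, 3): e=[-8,0,30] → .  [on edge]
    (7,2)@(15, 5): e=[-4,0,26] → .  [on edge]
    (6,3)@(13, 7): e=[0,0,22] → .  [on edge]
    (5,4)@(11, 9): e=[4,0,18] → .  [on edge]
    (4,5)@(9, 11): e=[8,0,14] → .  [on edge]
    (3,6)@(7, 13): e=[12,0,10] → .  [on edge]
    (2,7)@(5, 15): e=[16,0,6] → .  [on edge]
    (1,8)@(3, 17): e=[20,0,2] → .  [on edge]
    (0,9)@(1, 19): e=[24,0,-2] → .  [on edge]
  covered (0 px):
    . . . . . . . . .
    . . . . . . . . .
    . . . . . . . . .
    . . . . . . . . .
    . . . . . . . . .
    . . . . . . . . .
    . . . . . . . . .
    . . . . . . . . .
    . . . . . . . . .
    . . . . . . . . .

Answer: 43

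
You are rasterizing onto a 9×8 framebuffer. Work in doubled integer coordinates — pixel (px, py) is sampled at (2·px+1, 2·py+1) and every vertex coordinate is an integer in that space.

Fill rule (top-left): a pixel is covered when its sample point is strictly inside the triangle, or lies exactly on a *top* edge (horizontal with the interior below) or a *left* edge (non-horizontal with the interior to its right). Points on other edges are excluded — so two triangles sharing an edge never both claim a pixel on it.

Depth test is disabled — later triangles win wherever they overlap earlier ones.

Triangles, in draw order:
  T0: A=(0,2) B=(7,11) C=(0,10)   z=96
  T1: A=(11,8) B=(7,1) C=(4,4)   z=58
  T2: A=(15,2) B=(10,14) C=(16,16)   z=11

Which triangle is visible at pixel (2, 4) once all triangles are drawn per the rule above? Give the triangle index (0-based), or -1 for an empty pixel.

T0:
  2·area = 56
  edge (0, 2)→(7, 11): d=(7,9) right/bottom  bias=-1
  edge (7, 11)→(0, 10): d=(-7,-1) top-left  bias=+0
  edge (0, 10)→(0, 2): d=(0,-8) top-left  bias=+0
    (0,2)@(1, 5): e=[12,36,8] → █
    (1,2)@(3, 5): e=[-6,38,24] → ·
    (0,3)@(1, 7): e=[26,22,8] → █
    (1,3)@(3, 7): e=[8,24,24] → █
    (2,3)@(5, 7): e=[-10,26,40] → ·
    (0,4)@(1, 9): e=[40,8,8] → █
    (2,4)@(5, 9): e=[4,12,40] → █
    (3,4)@(7, 9): e=[-14,14,56] → ·
    (0,5)@(1, 11): e=[54,-6,8] → ·
    (1,5)@(3, 11): e=[36,-4,24] → ·
    (2,5)@(5, 11): e=[18,-2,40] → ·
    (3,5)@(7, 11): e=[0,0,56] → ·  [on edge]
  covered (6 px):
    · · · · · · · · ·
    · · · · · · · · ·
    █ · · · · · · · ·
    █ █ · · · · · · ·
    █ █ █ · · · · · ·
    · · · · · · · · ·
    · · · · · · · · ·
    · · · · · · · · ·
T1:
  2·area = 33  (B↔C swapped to make it positive)
  edge (11, 8)→(4, 4): d=(-7,-4) top-left  bias=+0
  edge (4, 4)→(7, 1): d=(3,-3) top-left  bias=+0
  edge (7, 1)→(11, 8): d=(4,7) right/bottom  bias=-1
    (3,0)@(7, 1): e=[33,0,0] → ·  [on edge]
    (2,1)@(5, 3): e=[11,0,22] → █  [on edge]
    (3,1)@(7, 3): e=[19,6,8] → █
    (4,1)@(9, 3): e=[27,12,-6] → ·
    (1,2)@(3, 5): e=[-11,0,44] → ·  [on edge]
    (2,2)@(5, 5): e=[-3,6,30] → ·
    (3,2)@(7, 5): e=[5,12,16] → █
    (4,2)@(9, 5): e=[13,18,2] → █
    (5,2)@(11, 5): e=[21,24,-12] → ·
    (0,3)@(1, 7): e=[-33,0,66] → ·  [on edge]
    (3,3)@(7, 7): e=[-9,18,24] → ·
    (4,3)@(9, 7): e=[-1,24,10] → ·
    (7,7)@(15, 15): e=[-33,66,0] → ·  [on edge]
  covered (4 px):
    · · · · · · · · ·
    · · █ █ · · · · ·
    · · · █ █ · · · ·
    · · · · · · · · ·
    · · · · · · · · ·
    · · · · · · · · ·
    · · · · · · · · ·
    · · · · · · · · ·
T2:
  2·area = 82  (B↔C swapped to make it positive)
  edge (15, 2)→(16, 16): d=(1,14) right/bottom  bias=-1
  edge (16, 16)→(10, 14): d=(-6,-2) top-left  bias=+0
  edge (10, 14)→(15, 2): d=(5,-12) top-left  bias=+0
    (7,1)@(15, 3): e=[1,76,5] → █
    (8,1)@(17, 3): e=[-27,80,29] → ·
    (7,2)@(15, 5): e=[3,64,15] → █
    (8,2)@(17, 5): e=[-25,68,39] → ·
    (6,3)@(13, 7): e=[33,48,1] → █
    (8,3)@(17, 7): e=[-23,56,49] → ·
    (6,4)@(13, 9): e=[35,36,11] → █
    (8,4)@(17, 9): e=[-21,44,59] → ·
    (0,5)@(1, 11): e=[205,0,-123] → ·  [on edge]
    (6,5)@(13, 11): e=[37,24,21] → █
    (8,5)@(17, 11): e=[-19,32,69] → ·
    (3,6)@(7, 13): e=[123,0,-41] → ·  [on edge]
    (6,7)@(13, 15): e=[41,0,41] → █  [on edge]
  covered (13 px):
    · · · · · · · · ·
    · · · · · · · █ ·
    · · · · · · · █ ·
    · · · · · · █ █ ·
    · · · · · · █ █ ·
    · · · · · · █ █ ·
    · · · · · █ █ █ ·
    · · · · · · █ █ ·

Z-buffer (winner per pixel, '.' = empty):
  . . . . . . . . .
  . . 1 1 . . . 2 .
  0 . . 1 1 . . 2 .
  0 0 . . . . 2 2 .
  0 0 0 . . . 2 2 .
  . . . . . . 2 2 .
  . . . . . 2 2 2 .
  . . . . . . 2 2 .

Final: 0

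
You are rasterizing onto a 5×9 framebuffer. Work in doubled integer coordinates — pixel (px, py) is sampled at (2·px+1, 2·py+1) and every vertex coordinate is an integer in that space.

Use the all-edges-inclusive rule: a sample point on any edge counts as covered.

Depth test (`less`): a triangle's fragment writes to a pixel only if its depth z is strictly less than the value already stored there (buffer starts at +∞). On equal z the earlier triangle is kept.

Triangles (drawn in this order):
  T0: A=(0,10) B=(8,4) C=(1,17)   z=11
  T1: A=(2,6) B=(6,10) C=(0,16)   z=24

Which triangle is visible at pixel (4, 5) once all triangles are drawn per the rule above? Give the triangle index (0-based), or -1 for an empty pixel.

T0:
  2·area = 62
  edge (0, 10)→(8, 4): d=(8,-6) inclusive
  edge (8, 4)→(1, 17): d=(-7,13) inclusive
  edge (1, 17)→(0, 10): d=(-1,-7) inclusive
    (3,2)@(7, 5): e=[2,6,54] → #
    (4,2)@(9, 5): e=[14,-20,68] → ·
    (2,3)@(5, 7): e=[6,18,38] → #
    (3,3)@(7, 7): e=[18,-8,52] → ·
    (1,4)@(3, 9): e=[10,30,22] → #
    (3,4)@(7, 9): e=[34,-22,50] → ·
    (0,5)@(1, 11): e=[14,42,6] → #
    (2,5)@(5, 11): e=[38,-10,34] → ·
    (0,6)@(1, 13): e=[30,28,4] → #
    (2,6)@(5, 13): e=[54,-24,32] → ·
    (0,7)@(1, 15): e=[46,14,2] → #
    (1,7)@(3, 15): e=[58,-12,16] → ·
    (0,8)@(1, 17): e=[62,0,0] → #  [on edge]
  covered (10 px):
    · · · · ·
    · · · · ·
    · · · # ·
    · · # · ·
    · # # · ·
    # # · · ·
    # # · · ·
    # · · · ·
    # · · · ·
T1:
  2·area = 48
  edge (2, 6)→(6, 10): d=(4,4) inclusive
  edge (6, 10)→(0, 16): d=(-6,6) inclusive
  edge (0, 16)→(2, 6): d=(2,-10) inclusive
    (1,0)@(3, 1): e=[-24,72,0] → ·  [on edge]
    (0,2)@(1, 5): e=[0,60,-12] → ·  [on edge]
    (1,3)@(3, 7): e=[0,36,12] → #  [on edge]
    (2,3)@(5, 7): e=[-8,24,32] → ·
    (4,3)@(9, 7): e=[-24,0,72] → ·  [on edge]
    (1,4)@(3, 9): e=[8,24,16] → #
    (2,4)@(5, 9): e=[0,12,36] → #  [on edge]
    (3,4)@(7, 9): e=[-8,0,56] → ·  [on edge]
    (0,5)@(1, 11): e=[24,24,0] → #  [on edge]
    (2,5)@(5, 11): e=[8,0,40] → #  [on edge]
    (3,5)@(7, 11): e=[0,-12,60] → ·  [on edge]
    (0,6)@(1, 13): e=[32,12,4] → #
    (1,6)@(3, 13): e=[24,0,24] → #  [on edge]
    (4,6)@(9, 13): e=[0,-36,84] → ·  [on edge]
    (0,7)@(1, 15): e=[40,0,8] → #  [on edge]
  covered (9 px):
    · · · · ·
    · · · · ·
    · · · · ·
    · # · · ·
    · # # · ·
    # # # · ·
    # # · · ·
    # · · · ·
    · · · · ·

Z-buffer (winner per pixel, '.' = empty):
  . . . . .
  . . . . .
  . . . 0 .
  . 1 0 . .
  . 0 0 . .
  0 0 1 . .
  0 0 . . .
  0 . . . .
  0 . . . .

Final: -1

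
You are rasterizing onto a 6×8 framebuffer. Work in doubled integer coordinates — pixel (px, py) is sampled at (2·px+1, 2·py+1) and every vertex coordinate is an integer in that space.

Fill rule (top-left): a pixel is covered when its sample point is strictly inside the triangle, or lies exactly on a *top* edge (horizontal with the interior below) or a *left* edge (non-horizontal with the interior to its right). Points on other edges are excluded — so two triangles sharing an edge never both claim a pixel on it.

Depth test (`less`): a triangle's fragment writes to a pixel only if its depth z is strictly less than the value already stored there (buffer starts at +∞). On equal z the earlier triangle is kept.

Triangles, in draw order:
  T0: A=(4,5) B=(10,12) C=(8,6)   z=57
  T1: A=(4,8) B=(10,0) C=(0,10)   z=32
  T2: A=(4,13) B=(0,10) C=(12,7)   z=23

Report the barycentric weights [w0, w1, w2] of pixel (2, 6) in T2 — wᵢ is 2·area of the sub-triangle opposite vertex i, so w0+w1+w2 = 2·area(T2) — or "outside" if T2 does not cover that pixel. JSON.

T0:
  2·area = 22  (B↔C swapped to make it positive)
  edge (4, 5)→(8, 6): d=(4,1) right/bottom  bias=-1
  edge (8, 6)→(10, 12): d=(2,6) right/bottom  bias=-1
  edge (10, 12)→(4, 5): d=(-6,-7) top-left  bias=+0
    (3,1)@(7, 3): e=[-11,0,33] → .  [on edge]
    (3,3)@(7, 7): e=[5,8,9] → X
    (4,3)@(9, 7): e=[3,-4,23] → .
    (3,4)@(7, 9): e=[13,12,-3] → .
    (4,4)@(9, 9): e=[11,0,11] → .  [on edge]
    (5,7)@(11, 15): e=[33,0,-11] → .  [on edge]
  covered (1 px):
    . . . . . .
    . . . . . .
    . . . . . .
    . . . X . .
    . . . . . .
    . . . . . .
    . . . . . .
    . . . . . .
T1:
  2·area = 20  (B↔C swapped to make it positive)
  edge (4, 8)→(0, 10): d=(-4,2) right/bottom  bias=-1
  edge (0, 10)→(10, 0): d=(10,-10) top-left  bias=+0
  edge (10, 0)→(4, 8): d=(-6,8) right/bottom  bias=-1
    (4,0)@(9, 1): e=[18,0,2] → X  [on edge]
    (5,0)@(11, 1): e=[14,20,-14] → .
    (3,1)@(7, 3): e=[14,0,6] → X  [on edge]
    (4,1)@(9, 3): e=[10,20,-10] → .
    (2,2)@(5, 5): e=[10,0,10] → X  [on edge]
    (3,2)@(7, 5): e=[6,20,-6] → .
    (1,3)@(3, 7): e=[6,0,14] → X  [on edge]
    (2,3)@(5, 7): e=[2,20,-2] → .
    (0,4)@(1, 9): e=[2,0,18] → X  [on edge]
    (1,4)@(3, 9): e=[-2,20,2] → .
    (0,5)@(1, 11): e=[-6,20,6] → .
  covered (5 px):
    . . . . X .
    . . . X . .
    . . X . . .
    . X . . . .
    X . . . . .
    . . . . . .
    . . . . . .
    . . . . . .
T2:
  2·area = 48
  edge (4, 13)→(0, 10): d=(-4,-3) top-left  bias=+0
  edge (0, 10)→(12, 7): d=(12,-3) top-left  bias=+0
  edge (12, 7)→(4, 13): d=(-8,6) right/bottom  bias=-1
    (2,4)@(5, 9): e=[19,3,26] → X
    (3,4)@(7, 9): e=[25,9,14] → X
    (4,4)@(9, 9): e=[31,15,2] → X
    (5,4)@(11, 9): e=[37,21,-10] → .
    (1,5)@(3, 11): e=[5,21,22] → X
    (3,5)@(7, 11): e=[17,33,-2] → .
    (4,5)@(9, 11): e=[23,39,-14] → .
    (1,6)@(3, 13): e=[-3,45,6] → .
    (2,6)@(5, 13): e=[3,51,-6] → .
  covered (5 px):
    . . . . . .
    . . . . . .
    . . . . . .
    . . . . . .
    . . X X X .
    . X X . . .
    . . . . . .
    . . . . . .

Final: "outside"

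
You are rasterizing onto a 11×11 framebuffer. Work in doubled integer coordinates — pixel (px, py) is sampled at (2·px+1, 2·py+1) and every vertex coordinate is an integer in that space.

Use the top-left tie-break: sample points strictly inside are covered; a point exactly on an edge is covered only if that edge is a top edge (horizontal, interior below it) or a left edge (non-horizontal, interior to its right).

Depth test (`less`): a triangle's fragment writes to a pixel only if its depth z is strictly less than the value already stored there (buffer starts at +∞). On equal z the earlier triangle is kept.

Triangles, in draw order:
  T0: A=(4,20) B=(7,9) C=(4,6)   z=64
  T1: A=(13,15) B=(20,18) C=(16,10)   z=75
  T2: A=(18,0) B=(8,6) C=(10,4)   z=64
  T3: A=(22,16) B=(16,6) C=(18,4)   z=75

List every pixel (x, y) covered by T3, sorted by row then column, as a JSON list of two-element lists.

T0:
  2·area = 42  (B↔C swapped to make it positive)
  edge (4, 20)→(4, 6): d=(0,-14) top-left  bias=+0
  edge (4, 6)→(7, 9): d=(3,3) right/bottom  bias=-1
  edge (7, 9)→(4, 20): d=(-3,11) right/bottom  bias=-1
    (0,1)@(1, 3): e=[-42,0,84] → ·  [on edge]
    (1,2)@(3, 5): e=[-14,0,56] → ·  [on edge]
    (2,3)@(5, 7): e=[14,0,28] → ·  [on edge]
    (2,4)@(5, 9): e=[14,6,22] → #
    (3,4)@(7, 9): e=[42,0,0] → ·  [on edge]
    (2,5)@(5, 11): e=[14,12,16] → #
    (3,5)@(7, 11): e=[42,6,-6] → ·
    (4,5)@(9, 11): e=[70,0,-28] → ·  [on edge]
    (2,6)@(5, 13): e=[14,18,10] → #
    (3,6)@(7, 13): e=[42,12,-12] → ·
    (5,6)@(11, 13): e=[98,0,-56] → ·  [on edge]
    (2,7)@(5, 15): e=[14,24,4] → #
    (6,7)@(13, 15): e=[126,0,-84] → ·  [on edge]
    (7,8)@(15, 17): e=[154,0,-112] → ·  [on edge]
    (8,9)@(17, 19): e=[182,0,-140] → ·  [on edge]
    (9,10)@(19, 21): e=[210,0,-168] → ·  [on edge]
  covered (4 px):
    · · · · · · · · · · ·
    · · · · · · · · · · ·
    · · · · · · · · · · ·
    · · · · · · · · · · ·
    · · # · · · · · · · ·
    · · # · · · · · · · ·
    · · # · · · · · · · ·
    · · # · · · · · · · ·
    · · · · · · · · · · ·
    · · · · · · · · · · ·
    · · · · · · · · · · ·
T1:
  2·area = 44  (B↔C swapped to make it positive)
  edge (13, 15)→(16, 10): d=(3,-5) top-left  bias=+0
  edge (16, 10)→(20, 18): d=(4,8) right/bottom  bias=-1
  edge (20, 18)→(13, 15): d=(-7,-3) top-left  bias=+0
    (9,2)@(19, 5): e=[0,-44,88] → ·  [on edge]
    (7,6)@(15, 13): e=[4,20,20] → #
    (8,6)@(17, 13): e=[14,4,26] → #
    (9,6)@(19, 13): e=[24,-12,32] → ·
    (6,7)@(13, 15): e=[0,44,0] → #  [on edge]
    (9,7)@(19, 15): e=[30,-4,18] → ·
    (6,8)@(13, 17): e=[6,52,-14] → ·
    (7,8)@(15, 17): e=[16,36,-8] → ·
    (8,8)@(17, 17): e=[26,20,-2] → ·
    (9,8)@(19, 17): e=[36,4,4] → #
    (10,8)@(21, 17): e=[46,-12,10] → ·
    (9,9)@(19, 19): e=[42,12,-10] → ·
  covered (6 px):
    · · · · · · · · · · ·
    · · · · · · · · · · ·
    · · · · · · · · · · ·
    · · · · · · · · · · ·
    · · · · · · · · · · ·
    · · · · · · · · · · ·
    · · · · · · · # # · ·
    · · · · · · # # # · ·
    · · · · · · · · · # ·
    · · · · · · · · · · ·
    · · · · · · · · · · ·
T2:
  2·area = 8
  edge (18, 0)→(8, 6): d=(-10,6) right/bottom  bias=-1
  edge (8, 6)→(10, 4): d=(2,-2) top-left  bias=+0
  edge (10, 4)→(18, 0): d=(8,-4) top-left  bias=+0
    (6,0)@(13, 1): e=[20,0,-12] → ·  [on edge]
    (5,1)@(11, 3): e=[12,0,-4] → ·  [on edge]
    (6,1)@(13, 3): e=[0,4,4] → ·  [on edge]
    (4,2)@(9, 5): e=[4,0,4] → #  [on edge]
    (5,2)@(11, 5): e=[-8,4,12] → ·
    (3,3)@(7, 7): e=[-4,0,12] → ·  [on edge]
    (4,3)@(9, 7): e=[-16,4,20] → ·
    (1,4)@(3, 9): e=[0,-4,12] → ·  [on edge]
    (2,4)@(5, 9): e=[-12,0,20] → ·  [on edge]
    (1,5)@(3, 11): e=[-20,0,28] → ·  [on edge]
    (0,6)@(1, 13): e=[-28,0,36] → ·  [on edge]
  covered (1 px):
    · · · · · · · · · · ·
    · · · · · · · · · · ·
    · · · · # · · · · · ·
    · · · · · · · · · · ·
    · · · · · · · · · · ·
    · · · · · · · · · · ·
    · · · · · · · · · · ·
    · · · · · · · · · · ·
    · · · · · · · · · · ·
    · · · · · · · · · · ·
    · · · · · · · · · · ·
T3:
  2·area = 32
  edge (22, 16)→(16, 6): d=(-6,-10) top-left  bias=+0
  edge (16, 6)→(18, 4): d=(2,-2) top-left  bias=+0
  edge (18, 4)→(22, 16): d=(4,12) right/bottom  bias=-1
    (6,0)@(13, 1): e=[0,-16,48] → ·  [on edge]
    (8,0)@(17, 1): e=[40,-8,0] → ·  [on edge]
    (10,0)@(21, 1): e=[80,0,-48] → ·  [on edge]
    (9,1)@(19, 3): e=[48,0,-16] → ·  [on edge]
    (8,2)@(17, 5): e=[16,0,16] → #  [on edge]
    (9,2)@(19, 5): e=[36,4,-8] → ·
    (7,3)@(15, 7): e=[-16,0,48] → ·  [on edge]
    (8,3)@(17, 7): e=[4,4,24] → #
    (9,3)@(19, 7): e=[24,8,0] → ·  [on edge]
    (6,4)@(13, 9): e=[-48,0,80] → ·  [on edge]
    (8,4)@(17, 9): e=[-8,8,32] → ·
    (9,4)@(19, 9): e=[12,12,8] → #
    (5,5)@(11, 11): e=[-80,0,112] → ·  [on edge]
    (9,5)@(19, 11): e=[0,16,16] → #  [on edge]
    (4,6)@(9, 13): e=[-112,0,144] → ·  [on edge]
    (10,6)@(21, 13): e=[8,24,0] → ·  [on edge]
    (3,7)@(7, 15): e=[-144,0,176] → ·  [on edge]
    (2,8)@(5, 17): e=[-176,0,208] → ·  [on edge]
    (1,9)@(3, 19): e=[-208,0,240] → ·  [on edge]
    (0,10)@(1, 21): e=[-240,0,272] → ·  [on edge]
  covered (4 px):
    · · · · · · · · · · ·
    · · · · · · · · · · ·
    · · · · · · · · # · ·
    · · · · · · · · # · ·
    · · · · · · · · · # ·
    · · · · · · · · · # ·
    · · · · · · · · · · ·
    · · · · · · · · · · ·
    · · · · · · · · · · ·
    · · · · · · · · · · ·
    · · · · · · · · · · ·

Result: [[8,2],[8,3],[9,4],[9,5]]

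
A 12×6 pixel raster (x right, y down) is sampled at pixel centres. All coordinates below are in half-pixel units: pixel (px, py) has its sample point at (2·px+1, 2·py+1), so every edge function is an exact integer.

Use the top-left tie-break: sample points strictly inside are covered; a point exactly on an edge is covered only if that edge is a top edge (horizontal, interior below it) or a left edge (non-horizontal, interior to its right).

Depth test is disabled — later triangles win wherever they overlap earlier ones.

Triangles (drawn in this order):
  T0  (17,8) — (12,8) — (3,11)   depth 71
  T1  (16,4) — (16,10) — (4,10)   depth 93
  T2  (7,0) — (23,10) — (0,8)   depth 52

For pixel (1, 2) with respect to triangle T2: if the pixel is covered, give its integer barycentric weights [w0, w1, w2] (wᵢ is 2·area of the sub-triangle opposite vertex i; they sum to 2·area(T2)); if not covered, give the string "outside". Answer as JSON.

T0:
  2·area = 15  (B↔C swapped to make it positive)
  edge (17, 8)→(3, 11): d=(-14,3) right/bottom  bias=-1
  edge (3, 11)→(12, 8): d=(9,-3) top-left  bias=+0
  edge (12, 8)→(17, 8): d=(5,0) top-left  bias=+0
    (10,2)@(21, 5): e=[30,0,-15] → .  [on edge]
    (7,3)@(15, 7): e=[20,0,-5] → .  [on edge]
    (4,4)@(9, 9): e=[10,0,5] → X  [on edge]
    (5,4)@(11, 9): e=[4,6,5] → X
    (6,4)@(13, 9): e=[-2,12,5] → .
    (1,5)@(3, 11): e=[0,0,15] → .  [on edge]
    (4,5)@(9, 11): e=[-18,18,15] → .
    (5,5)@(11, 11): e=[-24,24,15] → .
  covered (2 px):
    . . . . . . . . . . . .
    . . . . . . . . . . . .
    . . . . . . . . . . . .
    . . . . . . . . . . . .
    . . . . X X . . . . . .
    . . . . . . . . . . . .
T1:
  2·area = 72
  edge (16, 4)→(16, 10): d=(0,6) right/bottom  bias=-1
  edge (16, 10)→(4, 10): d=(-12,0) right/bottom  bias=-1
  edge (4, 10)→(16, 4): d=(12,-6) top-left  bias=+0
    (7,2)@(15, 5): e=[6,60,6] → X
    (8,2)@(17, 5): e=[-6,60,18] → .
    (5,3)@(11, 7): e=[30,36,6] → X
    (6,3)@(13, 7): e=[18,36,18] → X
    (8,3)@(17, 7): e=[-6,36,42] → .
    (3,4)@(7, 9): e=[54,12,6] → X
    (4,4)@(9, 9): e=[42,12,18] → X
    (8,4)@(17, 9): e=[-6,12,66] → .
    (3,5)@(7, 11): e=[54,-12,30] → .
    (4,5)@(9, 11): e=[42,-12,42] → .
    (5,5)@(11, 11): e=[30,-12,54] → .
    (6,5)@(13, 11): e=[18,-12,66] → .
  covered (9 px):
    . . . . . . . . . . . .
    . . . . . . . . . . . .
    . . . . . . . X . . . .
    . . . . . X X X . . . .
    . . . X X X X X . . . .
    . . . . . . . . . . . .
T2:
  2·area = 198
  edge (7, 0)→(23, 10): d=(16,10) right/bottom  bias=-1
  edge (23, 10)→(0, 8): d=(-23,-2) top-left  bias=+0
  edge (0, 8)→(7, 0): d=(7,-8) top-left  bias=+0
    (3,0)@(7, 1): e=[16,175,7] → X
    (4,0)@(9, 1): e=[-4,179,23] → .
    (2,1)@(5, 3): e=[68,125,5] → X
    (4,1)@(9, 3): e=[28,133,37] → X
    (5,1)@(11, 3): e=[8,137,53] → X
    (6,1)@(13, 3): e=[-12,141,69] → .
    (1,2)@(3, 5): e=[120,75,3] → X
    (6,2)@(13, 5): e=[20,95,83] → X
    (7,2)@(15, 5): e=[0,99,99] → .  [on edge]
    (0,3)@(1, 7): e=[172,25,1] → X
    (7,3)@(15, 7): e=[32,53,113] → X
    (8,3)@(17, 7): e=[12,57,129] → X
  covered (25 px):
    . . . X . . . . . . . .
    . . X X X X . . . . . .
    . X X X X X X . . . . .
    X X X X X X X X X . . .
    . . . . . . X X X X X .
    . . . . . . . . . . . .

Result: [75,3,120]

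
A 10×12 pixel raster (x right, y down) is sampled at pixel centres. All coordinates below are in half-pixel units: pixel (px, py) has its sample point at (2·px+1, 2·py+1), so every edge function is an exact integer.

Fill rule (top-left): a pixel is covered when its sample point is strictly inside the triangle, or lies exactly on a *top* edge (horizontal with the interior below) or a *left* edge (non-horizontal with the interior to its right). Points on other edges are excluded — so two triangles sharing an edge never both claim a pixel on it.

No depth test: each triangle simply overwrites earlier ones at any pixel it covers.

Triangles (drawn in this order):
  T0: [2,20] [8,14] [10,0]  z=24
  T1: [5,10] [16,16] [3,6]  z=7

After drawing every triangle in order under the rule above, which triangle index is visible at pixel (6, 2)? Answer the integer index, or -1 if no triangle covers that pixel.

T0:
  2·area = 72  (B↔C swapped to make it positive)
  edge (2, 20)→(10, 0): d=(8,-20) top-left  bias=+0
  edge (10, 0)→(8, 14): d=(-2,14) right/bottom  bias=-1
  edge (8, 14)→(2, 20): d=(-6,6) right/bottom  bias=-1
    (4,1)@(9, 3): e=[4,8,60] → X
    (5,1)@(11, 3): e=[44,-20,48] → .
    (9,1)@(19, 3): e=[204,-132,0] → .  [on edge]
    (4,2)@(9, 5): e=[20,4,48] → X
    (5,2)@(11, 5): e=[60,-24,36] → .
    (8,2)@(17, 5): e=[180,-108,0] → .  [on edge]
    (4,3)@(9, 7): e=[36,0,36] → .  [on edge]
    (7,3)@(15, 7): e=[156,-84,0] → .  [on edge]
    (3,4)@(7, 9): e=[12,24,36] → X
    (4,4)@(9, 9): e=[52,-4,24] → .
    (6,4)@(13, 9): e=[132,-60,0] → .  [on edge]
    (3,5)@(7, 11): e=[28,20,24] → X
    (5,5)@(11, 11): e=[108,-36,0] → .  [on edge]
    (4,6)@(9, 13): e=[84,-12,0] → .  [on edge]
    (3,7)@(7, 15): e=[60,12,0] → .  [on edge]
    (2,8)@(5, 17): e=[36,36,0] → .  [on edge]
    (1,9)@(3, 19): e=[12,60,0] → .  [on edge]
    (0,10)@(1, 21): e=[-12,84,0] → .  [on edge]
    (3,10)@(7, 21): e=[108,0,-36] → .  [on edge]
  covered (7 px):
    . . . . . . . . . .
    . . . . X . . . . .
    . . . . X . . . . .
    . . . . . . . . . .
    . . . X . . . . . .
    . . . X . . . . . .
    . . X X . . . . . .
    . . X . . . . . . .
    . . . . . . . . . .
    . . . . . . . . . .
    . . . . . . . . . .
    . . . . . . . . . .
T1:
  2·area = 32  (B↔C swapped to make it positive)
  edge (5, 10)→(3, 6): d=(-2,-4) top-left  bias=+0
  edge (3, 6)→(16, 16): d=(13,10) right/bottom  bias=-1
  edge (16, 16)→(5, 10): d=(-11,-6) top-left  bias=+0
    (2,4)@(5, 9): e=[2,19,11] → X
    (3,4)@(7, 9): e=[10,-1,23] → .
    (2,5)@(5, 11): e=[-2,45,-11] → .
    (3,5)@(7, 11): e=[6,25,1] → X
    (4,5)@(9, 11): e=[14,5,13] → X
    (5,5)@(11, 11): e=[22,-15,25] → .
    (3,6)@(7, 13): e=[2,51,-21] → .
    (4,6)@(9, 13): e=[10,31,-9] → .
    (5,6)@(11, 13): e=[18,11,3] → X
    (6,6)@(13, 13): e=[26,-9,15] → .
    (5,7)@(11, 15): e=[14,37,-19] → .
  covered (4 px):
    . . . . . . . . . .
    . . . . . . . . . .
    . . . . . . . . . .
    . . . . . . . . . .
    . . X . . . . . . .
    . . . X X . . . . .
    . . . . . X . . . .
    . . . . . . . . . .
    . . . . . . . . . .
    . . . . . . . . . .
    . . . . . . . . . .
    . . . . . . . . . .

Z-buffer (winner per pixel, '.' = empty):
  . . . . . . . . . .
  . . . . 0 . . . . .
  . . . . 0 . . . . .
  . . . . . . . . . .
  . . 1 0 . . . . . .
  . . . 1 1 . . . . .
  . . 0 0 . 1 . . . .
  . . 0 . . . . . . .
  . . . . . . . . . .
  . . . . . . . . . .
  . . . . . . . . . .
  . . . . . . . . . .

Result: -1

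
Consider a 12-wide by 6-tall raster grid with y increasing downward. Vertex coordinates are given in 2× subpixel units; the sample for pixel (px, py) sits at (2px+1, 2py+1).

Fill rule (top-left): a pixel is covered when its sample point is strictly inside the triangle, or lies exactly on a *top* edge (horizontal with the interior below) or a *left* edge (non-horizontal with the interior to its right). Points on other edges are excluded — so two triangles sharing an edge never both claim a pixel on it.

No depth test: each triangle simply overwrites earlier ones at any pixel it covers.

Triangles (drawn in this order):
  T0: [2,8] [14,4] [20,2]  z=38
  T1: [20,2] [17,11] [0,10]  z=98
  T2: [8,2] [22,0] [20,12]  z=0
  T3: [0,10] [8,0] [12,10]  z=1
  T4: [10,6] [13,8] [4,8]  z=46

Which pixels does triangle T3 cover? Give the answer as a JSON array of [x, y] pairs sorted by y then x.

T0:
  degenerate (2·area = 0) — covers nothing
T1:
  2·area = 156
  edge (20, 2)→(17, 11): d=(-3,9) right/bottom  bias=-1
  edge (17, 11)→(0, 10): d=(-17,-1) top-left  bias=+0
  edge (0, 10)→(20, 2): d=(20,-8) top-left  bias=+0
    (9,1)@(19, 3): e=[6,138,12] → X
    (10,1)@(21, 3): e=[-12,140,28] → .
    (6,2)@(13, 5): e=[54,98,4] → X
    (7,2)@(15, 5): e=[36,100,20] → X
    (8,2)@(17, 5): e=[18,102,36] → X
    (9,2)@(19, 5): e=[0,104,52] → .  [on edge]
    (4,3)@(9, 7): e=[84,60,12] → X
    (5,3)@(11, 7): e=[66,62,28] → X
    (9,3)@(19, 7): e=[-6,70,92] → .
    (1,4)@(3, 9): e=[132,20,4] → X
    (2,4)@(5, 9): e=[114,22,20] → X
    (3,4)@(7, 9): e=[96,24,36] → X
    (8,5)@(17, 11): e=[0,0,156] → .  [on edge]
  covered (17 px):
    . . . . . . . . . . . .
    . . . . . . . . . X . .
    . . . . . . X X X . . .
    . . . . X X X X X . . .
    . X X X X X X X X . . .
    . . . . . . . . . . . .
T2:
  2·area = 164
  edge (8, 2)→(22, 0): d=(14,-2) top-left  bias=+0
  edge (22, 0)→(20, 12): d=(-2,12) right/bottom  bias=-1
  edge (20, 12)→(8, 2): d=(-12,-10) top-left  bias=+0
    (7,0)@(15, 1): e=[0,82,82] → X  [on edge]
    (8,0)@(17, 1): e=[4,58,102] → X
    (9,0)@(19, 1): e=[8,34,122] → X
    (10,0)@(21, 1): e=[12,10,142] → X
    (11,0)@(23, 1): e=[16,-14,162] → .
    (0,1)@(1, 3): e=[0,246,-82] → .  [on edge]
    (5,1)@(11, 3): e=[20,126,18] → X
    (6,1)@(13, 3): e=[24,102,38] → X
    (11,1)@(23, 3): e=[44,-18,138] → .
    (5,2)@(11, 5): e=[48,122,-6] → .
    (6,2)@(13, 5): e=[52,98,14] → X
    (11,2)@(23, 5): e=[72,-22,114] → .
  covered (21 px):
    . . . . . . . X X X X .
    . . . . . X X X X X X .
    . . . . . . X X X X X .
    . . . . . . . X X X . .
    . . . . . . . . X X . .
    . . . . . . . . . X . .
T3:
  2·area = 120
  edge (0, 10)→(8, 0): d=(8,-10) top-left  bias=+0
  edge (8, 0)→(12, 10): d=(4,10) right/bottom  bias=-1
  edge (12, 10)→(0, 10): d=(-12,0) right/bottom  bias=-1
    (3,1)@(7, 3): e=[14,22,84] → X
    (4,1)@(9, 3): e=[34,2,84] → X
    (5,1)@(11, 3): e=[54,-18,84] → .
    (2,2)@(5, 5): e=[10,50,60] → X
    (5,2)@(11, 5): e=[70,-10,60] → .
    (1,3)@(3, 7): e=[6,78,36] → X
    (5,3)@(11, 7): e=[86,-2,36] → .
    (0,4)@(1, 9): e=[2,106,12] → X
    (5,4)@(11, 9): e=[102,6,12] → X
    (6,4)@(13, 9): e=[122,-14,12] → .
    (0,5)@(1, 11): e=[18,114,-12] → .
    (1,5)@(3, 11): e=[38,94,-12] → .
  covered (15 px):
    . . . . . . . . . . . .
    . . . X X . . . . . . .
    . . X X X . . . . . . .
    . X X X X . . . . . . .
    X X X X X X . . . . . .
    . . . . . . . . . . . .
T4:
  2·area = 18
  edge (10, 6)→(13, 8): d=(3,2) right/bottom  bias=-1
  edge (13, 8)→(4, 8): d=(-9,0) right/bottom  bias=-1
  edge (4, 8)→(10, 6): d=(6,-2) top-left  bias=+0
    (9,1)@(19, 3): e=[-27,45,0] → .  [on edge]
    (6,2)@(13, 5): e=[-9,27,0] → .  [on edge]
    (3,3)@(7, 7): e=[9,9,0] → X  [on edge]
    (4,3)@(9, 7): e=[5,9,4] → X
    (5,3)@(11, 7): e=[1,9,8] → X
    (6,3)@(13, 7): e=[-3,9,12] → .
    (0,4)@(1, 9): e=[27,-9,0] → .  [on edge]
    (3,4)@(7, 9): e=[15,-9,12] → .
    (4,4)@(9, 9): e=[11,-9,16] → .
    (5,4)@(11, 9): e=[7,-9,20] → .
  covered (3 px):
    . . . . . . . . . . . .
    . . . . . . . . . . . .
    . . . . . . . . . . . .
    . . . X X X . . . . . .
    . . . . . . . . . . . .
    . . . . . . . . . . . .

Result: [[3,1],[4,1],[2,2],[3,2],[4,2],[1,3],[2,3],[3,3],[4,3],[0,4],[1,4],[2,4],[3,4],[4,4],[5,4]]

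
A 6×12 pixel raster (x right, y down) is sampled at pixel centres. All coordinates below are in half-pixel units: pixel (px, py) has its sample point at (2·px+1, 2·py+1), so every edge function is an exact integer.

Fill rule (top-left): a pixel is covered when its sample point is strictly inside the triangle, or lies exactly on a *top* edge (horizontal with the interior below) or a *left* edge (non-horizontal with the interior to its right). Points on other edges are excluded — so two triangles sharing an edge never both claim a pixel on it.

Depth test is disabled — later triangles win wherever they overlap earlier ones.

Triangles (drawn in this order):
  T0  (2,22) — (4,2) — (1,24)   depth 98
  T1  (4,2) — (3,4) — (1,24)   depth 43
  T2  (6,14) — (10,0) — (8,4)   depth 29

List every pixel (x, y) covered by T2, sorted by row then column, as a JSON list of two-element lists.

T0:
  2·area = 16  (B↔C swapped to make it positive)
  edge (2, 22)→(1, 24): d=(-1,2) right/bottom  bias=-1
  edge (1, 24)→(4, 2): d=(3,-22) top-left  bias=+0
  edge (4, 2)→(2, 22): d=(-2,20) right/bottom  bias=-1
    (1,5)@(3, 11): e=[9,5,2] → #
    (2,5)@(5, 11): e=[5,49,-38] → ·
    (1,6)@(3, 13): e=[7,11,-2] → ·
  covered (1 px):
    · · · · · ·
    · · · · · ·
    · · · · · ·
    · · · · · ·
    · · · · · ·
    · # · · · ·
    · · · · · ·
    · · · · · ·
    · · · · · ·
    · · · · · ·
    · · · · · ·
    · · · · · ·
T1:
  2·area = 16  (B↔C swapped to make it positive)
  edge (4, 2)→(1, 24): d=(-3,22) right/bottom  bias=-1
  edge (1, 24)→(3, 4): d=(2,-20) top-left  bias=+0
  edge (3, 4)→(4, 2): d=(1,-2) top-left  bias=+0
    (1,2)@(3, 5): e=[13,2,1] → #
    (2,2)@(5, 5): e=[-31,42,5] → ·
    (1,3)@(3, 7): e=[7,6,3] → #
    (2,3)@(5, 7): e=[-37,46,7] → ·
    (1,4)@(3, 9): e=[1,10,5] → #
    (2,4)@(5, 9): e=[-43,50,9] → ·
    (1,5)@(3, 11): e=[-5,14,7] → ·
  covered (3 px):
    · · · · · ·
    · · · · · ·
    · # · · · ·
    · # · · · ·
    · # · · · ·
    · · · · · ·
    · · · · · ·
    · · · · · ·
    · · · · · ·
    · · · · · ·
    · · · · · ·
    · · · · · ·
T2:
  2·area = 12  (B↔C swapped to make it positive)
  edge (6, 14)→(8, 4): d=(2,-10) top-left  bias=+0
  edge (8, 4)→(10, 0): d=(2,-4) top-left  bias=+0
  edge (10, 0)→(6, 14): d=(-4,14) right/bottom  bias=-1
    (4,1)@(9, 3): e=[8,2,2] → #
    (5,1)@(11, 3): e=[28,10,-26] → ·
    (4,2)@(9, 5): e=[12,6,-6] → ·
    (3,4)@(7, 9): e=[0,6,6] → #  [on edge]
    (4,4)@(9, 9): e=[20,14,-22] → ·
    (3,5)@(7, 11): e=[4,10,-2] → ·
    (2,9)@(5, 19): e=[0,18,-6] → ·  [on edge]
  covered (2 px):
    · · · · · ·
    · · · · # ·
    · · · · · ·
    · · · · · ·
    · · · # · ·
    · · · · · ·
    · · · · · ·
    · · · · · ·
    · · · · · ·
    · · · · · ·
    · · · · · ·
    · · · · · ·

Result: [[4,1],[3,4]]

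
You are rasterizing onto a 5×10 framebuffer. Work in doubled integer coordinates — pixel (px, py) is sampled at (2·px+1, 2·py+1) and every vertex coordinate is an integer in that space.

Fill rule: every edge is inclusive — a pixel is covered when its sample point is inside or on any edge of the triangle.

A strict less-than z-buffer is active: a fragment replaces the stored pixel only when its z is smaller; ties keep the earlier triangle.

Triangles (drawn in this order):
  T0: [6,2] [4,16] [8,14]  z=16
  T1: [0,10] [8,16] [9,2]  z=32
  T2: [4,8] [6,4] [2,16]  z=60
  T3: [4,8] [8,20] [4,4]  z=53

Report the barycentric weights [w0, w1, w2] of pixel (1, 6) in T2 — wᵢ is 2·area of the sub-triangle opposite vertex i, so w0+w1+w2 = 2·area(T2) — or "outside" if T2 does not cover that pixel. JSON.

T0:
  2·area = 52  (B↔C swapped to make it positive)
  edge (6, 2)→(8, 14): d=(2,12) inclusive
  edge (8, 14)→(4, 16): d=(-4,2) inclusive
  edge (4, 16)→(6, 2): d=(2,-14) inclusive
    (2,4)@(5, 9): e=[26,26,0] → █  [on edge]
    (3,4)@(7, 9): e=[2,22,28] → █
    (4,4)@(9, 9): e=[-22,18,56] → ·
    (2,5)@(5, 11): e=[30,18,4] → █
    (4,5)@(9, 11): e=[-18,10,60] → ·
    (2,6)@(5, 13): e=[34,10,8] → █
    (4,6)@(9, 13): e=[-14,2,64] → ·
    (2,7)@(5, 15): e=[38,2,12] → █
    (3,7)@(7, 15): e=[14,-2,40] → ·
    (2,8)@(5, 17): e=[42,-6,16] → ·
  covered (7 px):
    · · · · ·
    · · · · ·
    · · · · ·
    · · · · ·
    · · █ █ ·
    · · █ █ ·
    · · █ █ ·
    · · █ · ·
    · · · · ·
    · · · · ·
T1:
  2·area = 118  (B↔C swapped to make it positive)
  edge (0, 10)→(9, 2): d=(9,-8) inclusive
  edge (9, 2)→(8, 16): d=(-1,14) inclusive
  edge (8, 16)→(0, 10): d=(-8,-6) inclusive
    (3,2)@(7, 5): e=[11,25,82] → █
    (4,2)@(9, 5): e=[27,-3,94] → ·
    (2,3)@(5, 7): e=[13,51,54] → █
    (4,3)@(9, 7): e=[45,-5,78] → ·
    (1,4)@(3, 9): e=[15,77,26] → █
    (4,4)@(9, 9): e=[63,-7,62] → ·
    (1,5)@(3, 11): e=[33,75,10] → █
    (4,5)@(9, 11): e=[81,-9,46] → ·
    (1,6)@(3, 13): e=[51,73,-6] → ·
    (2,6)@(5, 13): e=[67,45,6] → █
    (4,6)@(9, 13): e=[99,-11,30] → ·
    (2,7)@(5, 15): e=[85,43,-10] → ·
  covered (12 px):
    · · · · ·
    · · · · ·
    · · · █ ·
    · · █ █ ·
    · █ █ █ ·
    · █ █ █ ·
    · · █ █ ·
    · · · █ ·
    · · · · ·
    · · · · ·
T2:
  2·area = 8
  edge (4, 8)→(6, 4): d=(2,-4) inclusive
  edge (6, 4)→(2, 16): d=(-4,12) inclusive
  edge (2, 16)→(4, 8): d=(2,-8) inclusive
    (3,0)@(7, 1): e=[-2,0,10] → ·  [on edge]
    (2,3)@(5, 7): e=[2,0,6] → █  [on edge]
    (3,3)@(7, 7): e=[10,-24,22] → ·
    (2,4)@(5, 9): e=[6,-8,10] → ·
    (1,6)@(3, 13): e=[6,0,2] → █  [on edge]
    (2,6)@(5, 13): e=[14,-24,18] → ·
    (1,7)@(3, 15): e=[10,-8,6] → ·
    (0,9)@(1, 19): e=[10,0,-2] → ·  [on edge]
  covered (2 px):
    · · · · ·
    · · · · ·
    · · · · ·
    · · █ · ·
    · · · · ·
    · · · · ·
    · █ · · ·
    · · · · ·
    · · · · ·
    · · · · ·
T3:
  2·area = 16  (B↔C swapped to make it positive)
  edge (4, 8)→(4, 4): d=(0,-4) inclusive
  edge (4, 4)→(8, 20): d=(4,16) inclusive
  edge (8, 20)→(4, 8): d=(-4,-12) inclusive
    (1,2)@(3, 5): e=[-4,20,0] → ·  [on edge]
    (2,4)@(5, 9): e=[4,4,8] → █
    (3,4)@(7, 9): e=[12,-28,32] → ·
    (2,5)@(5, 11): e=[4,12,0] → █  [on edge]
    (3,5)@(7, 11): e=[12,-20,24] → ·
    (2,6)@(5, 13): e=[4,20,-8] → ·
    (3,8)@(7, 17): e=[12,4,0] → █  [on edge]
    (4,8)@(9, 17): e=[20,-28,24] → ·
    (3,9)@(7, 19): e=[12,12,-8] → ·
  covered (3 px):
    · · · · ·
    · · · · ·
    · · · · ·
    · · · · ·
    · · █ · ·
    · · █ · ·
    · · · · ·
    · · · · ·
    · · · █ ·
    · · · · ·

Final: [0,2,6]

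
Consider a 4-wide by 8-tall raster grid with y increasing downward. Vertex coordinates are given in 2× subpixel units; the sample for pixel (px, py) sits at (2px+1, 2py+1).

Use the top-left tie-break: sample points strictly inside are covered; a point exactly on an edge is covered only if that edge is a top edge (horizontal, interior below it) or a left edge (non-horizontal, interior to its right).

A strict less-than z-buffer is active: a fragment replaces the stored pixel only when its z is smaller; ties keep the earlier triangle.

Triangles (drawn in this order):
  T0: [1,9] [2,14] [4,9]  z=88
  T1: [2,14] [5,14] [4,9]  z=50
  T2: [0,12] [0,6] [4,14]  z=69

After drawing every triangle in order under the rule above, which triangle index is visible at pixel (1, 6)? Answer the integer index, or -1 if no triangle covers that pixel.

T0:
  2·area = 15  (B↔C swapped to make it positive)
  edge (1, 9)→(4, 9): d=(3,0) top-left  bias=+0
  edge (4, 9)→(2, 14): d=(-2,5) right/bottom  bias=-1
  edge (2, 14)→(1, 9): d=(-1,-5) top-left  bias=+0
    (0,4)@(1, 9): e=[0,15,0] → #  [on edge]
    (1,4)@(3, 9): e=[0,5,10] → #  [on edge]
    (2,4)@(5, 9): e=[0,-5,20] → ·  [on edge]
    (3,4)@(7, 9): e=[0,-15,30] → ·  [on edge]
    (0,5)@(1, 11): e=[6,11,-2] → ·
    (1,5)@(3, 11): e=[6,1,8] → #
    (2,5)@(5, 11): e=[6,-9,18] → ·
    (1,6)@(3, 13): e=[12,-3,6] → ·
  covered (3 px):
    · · · ·
    · · · ·
    · · · ·
    · · · ·
    # # · ·
    · # · ·
    · · · ·
    · · · ·
T1:
  2·area = 15  (B↔C swapped to make it positive)
  edge (2, 14)→(4, 9): d=(2,-5) top-left  bias=+0
  edge (4, 9)→(5, 14): d=(1,5) right/bottom  bias=-1
  edge (5, 14)→(2, 14): d=(-3,0) right/bottom  bias=-1
    (1,6)@(3, 13): e=[3,9,3] → #
    (2,6)@(5, 13): e=[13,-1,3] → ·
    (1,7)@(3, 15): e=[7,11,-3] → ·
  covered (1 px):
    · · · ·
    · · · ·
    · · · ·
    · · · ·
    · · · ·
    · · · ·
    · # · ·
    · · · ·
T2:
  2·area = 24
  edge (0, 12)→(0, 6): d=(0,-6) top-left  bias=+0
  edge (0, 6)→(4, 14): d=(4,8) right/bottom  bias=-1
  edge (4, 14)→(0, 12): d=(-4,-2) top-left  bias=+0
    (0,4)@(1, 9): e=[6,4,14] → #
    (1,4)@(3, 9): e=[18,-12,18] → ·
    (0,5)@(1, 11): e=[6,12,6] → #
    (1,5)@(3, 11): e=[18,-4,10] → ·
    (0,6)@(1, 13): e=[6,20,-2] → ·
    (1,6)@(3, 13): e=[18,4,2] → #
    (2,6)@(5, 13): e=[30,-12,6] → ·
    (1,7)@(3, 15): e=[18,12,-6] → ·
  covered (3 px):
    · · · ·
    · · · ·
    · · · ·
    · · · ·
    # · · ·
    # · · ·
    · # · ·
    · · · ·

Z-buffer (winner per pixel, '.' = empty):
  . . . .
  . . . .
  . . . .
  . . . .
  2 0 . .
  2 0 . .
  . 1 . .
  . . . .

Final: 1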